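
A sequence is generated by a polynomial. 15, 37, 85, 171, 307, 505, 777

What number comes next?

1135

Δ: 22, 48, 86, 136, 198, 272
Δ²: 26, 38, 50, 62, 74
Δ³: 12, 12, 12, 12
The third differences are constant (12).
74 + 12 = 86;  272 + 86 = 358;  777 + 358 = 1135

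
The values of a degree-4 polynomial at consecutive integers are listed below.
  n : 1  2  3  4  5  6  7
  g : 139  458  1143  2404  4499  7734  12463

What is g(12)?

First differences: 319, 685, 1261, 2095, 3235, 4729
Second differences: 366, 576, 834, 1140, 1494
Third differences: 210, 258, 306, 354
Fourth differences: 48, 48, 48
Fourth differences constant at 48.
354 + 48 = 402;  1494 + 402 = 1896;  4729 + 1896 = 6625;  12463 + 6625 = 19088
402 + 48 = 450;  1896 + 450 = 2346;  6625 + 2346 = 8971;  19088 + 8971 = 28059
450 + 48 = 498;  2346 + 498 = 2844;  8971 + 2844 = 11815;  28059 + 11815 = 39874
498 + 48 = 546;  2844 + 546 = 3390;  11815 + 3390 = 15205;  39874 + 15205 = 55079
546 + 48 = 594;  3390 + 594 = 3984;  15205 + 3984 = 19189;  55079 + 19189 = 74268

74268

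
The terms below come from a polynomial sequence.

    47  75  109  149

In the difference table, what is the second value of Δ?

D1: 28, 34, 40
D2: 6, 6

34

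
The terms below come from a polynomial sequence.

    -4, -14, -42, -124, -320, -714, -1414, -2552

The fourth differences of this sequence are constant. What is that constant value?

-24

First differences: -10, -28, -82, -196, -394, -700, -1138
Second differences: -18, -54, -114, -198, -306, -438
Third differences: -36, -60, -84, -108, -132
Fourth differences: -24, -24, -24, -24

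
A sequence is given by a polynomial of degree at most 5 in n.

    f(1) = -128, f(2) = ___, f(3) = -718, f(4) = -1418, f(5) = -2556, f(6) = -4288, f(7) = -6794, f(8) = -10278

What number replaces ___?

-324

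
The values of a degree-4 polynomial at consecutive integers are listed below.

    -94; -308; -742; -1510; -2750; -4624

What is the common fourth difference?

Δ: -214, -434, -768, -1240, -1874
Δ²: -220, -334, -472, -634
Δ³: -114, -138, -162
Δ⁴: -24, -24

-24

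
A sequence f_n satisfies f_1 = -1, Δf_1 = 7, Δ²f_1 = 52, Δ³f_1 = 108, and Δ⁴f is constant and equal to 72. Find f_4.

Build the table forward from the leading diagonal:
Fourth differences: 72, 72, 72, 72
Third differences: 108, 180, 252, 324
Second differences: 52, 160, 340, 592
First differences: 7, 59, 219, 559
f: -1, 6, 65, 284

284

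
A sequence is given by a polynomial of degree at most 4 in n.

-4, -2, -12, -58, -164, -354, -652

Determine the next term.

Δ: 2, -10, -46, -106, -190, -298
Δ²: -12, -36, -60, -84, -108
Δ³: -24, -24, -24, -24
Constant third difference = -24, so extend:
-108 − 24 = -132;  -298 − 132 = -430;  -652 − 430 = -1082

-1082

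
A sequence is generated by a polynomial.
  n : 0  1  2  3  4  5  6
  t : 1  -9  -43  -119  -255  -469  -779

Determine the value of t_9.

First differences: -10, -34, -76, -136, -214, -310
Second differences: -24, -42, -60, -78, -96
Third differences: -18, -18, -18, -18
Third differences constant at -18.
-96 − 18 = -114;  -310 − 114 = -424;  -779 − 424 = -1203
-114 − 18 = -132;  -424 − 132 = -556;  -1203 − 556 = -1759
-132 − 18 = -150;  -556 − 150 = -706;  -1759 − 706 = -2465

-2465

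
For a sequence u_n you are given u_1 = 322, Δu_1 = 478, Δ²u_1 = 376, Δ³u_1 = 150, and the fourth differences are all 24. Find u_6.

8092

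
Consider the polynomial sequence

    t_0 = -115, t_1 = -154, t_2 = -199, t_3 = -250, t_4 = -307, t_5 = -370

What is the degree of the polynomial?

Δ: -39, -45, -51, -57, -63
Δ²: -6, -6, -6, -6
The second differences are constant, so the polynomial has degree 2.

2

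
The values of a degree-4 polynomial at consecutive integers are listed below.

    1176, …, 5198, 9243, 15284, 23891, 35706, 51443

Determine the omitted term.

2651

Using the last 6 terms:
4045  6041  8607  11815  15737
1996  2566  3208  3922
570  642  714
72  72
Constant fourth difference = 72.
Extend backward: 570 − 72 = 498;  1996 − 498 = 1498;  4045 − 1498 = 2547;  5198 − 2547 = 2651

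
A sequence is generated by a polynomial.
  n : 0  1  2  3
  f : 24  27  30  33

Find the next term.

Δ: 3, 3, 3
First differences constant at 3.
33 + 3 = 36

36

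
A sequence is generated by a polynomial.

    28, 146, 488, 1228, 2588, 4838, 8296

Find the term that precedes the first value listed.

8

D1: 118, 342, 740, 1360, 2250, 3458
D2: 224, 398, 620, 890, 1208
D3: 174, 222, 270, 318
D4: 48, 48, 48
The fourth differences are constant at 48.
Work back: 174 − 48 = 126;  224 − 126 = 98;  118 − 98 = 20;  28 − 20 = 8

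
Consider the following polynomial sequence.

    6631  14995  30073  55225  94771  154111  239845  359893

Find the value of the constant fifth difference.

D1: 8364, 15078, 25152, 39546, 59340, 85734, 120048
D2: 6714, 10074, 14394, 19794, 26394, 34314
D3: 3360, 4320, 5400, 6600, 7920
D4: 960, 1080, 1200, 1320
D5: 120, 120, 120

120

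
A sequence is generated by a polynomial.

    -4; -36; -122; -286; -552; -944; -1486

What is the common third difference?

First differences: -32, -86, -164, -266, -392, -542
Second differences: -54, -78, -102, -126, -150
Third differences: -24, -24, -24, -24

-24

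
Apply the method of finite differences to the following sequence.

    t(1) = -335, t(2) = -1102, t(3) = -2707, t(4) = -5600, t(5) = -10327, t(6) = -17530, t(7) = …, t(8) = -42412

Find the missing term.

-27947

Using the first 6 terms:
D1: -767, -1605, -2893, -4727, -7203
D2: -838, -1288, -1834, -2476
D3: -450, -546, -642
D4: -96, -96
Constant fourth difference = -96.
Extend forward: -642 − 96 = -738;  -2476 − 738 = -3214;  -7203 − 3214 = -10417;  -17530 − 10417 = -27947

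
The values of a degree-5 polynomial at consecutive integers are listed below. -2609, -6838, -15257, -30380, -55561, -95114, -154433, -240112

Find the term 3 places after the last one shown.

-741769

Δ: -4229, -8419, -15123, -25181, -39553, -59319, -85679
Δ²: -4190, -6704, -10058, -14372, -19766, -26360
Δ³: -2514, -3354, -4314, -5394, -6594
Δ⁴: -840, -960, -1080, -1200
Δ⁵: -120, -120, -120
Constant fifth difference = -120, so extend:
-1200 − 120 = -1320;  -6594 − 1320 = -7914;  -26360 − 7914 = -34274;  -85679 − 34274 = -119953;  -240112 − 119953 = -360065
-1320 − 120 = -1440;  -7914 − 1440 = -9354;  -34274 − 9354 = -43628;  -119953 − 43628 = -163581;  -360065 − 163581 = -523646
-1440 − 120 = -1560;  -9354 − 1560 = -10914;  -43628 − 10914 = -54542;  -163581 − 54542 = -218123;  -523646 − 218123 = -741769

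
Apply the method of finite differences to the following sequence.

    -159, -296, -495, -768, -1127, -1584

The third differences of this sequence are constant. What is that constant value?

Δ: -137, -199, -273, -359, -457
Δ²: -62, -74, -86, -98
Δ³: -12, -12, -12

-12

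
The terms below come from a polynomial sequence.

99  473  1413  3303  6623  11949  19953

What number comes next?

Δ: 374, 940, 1890, 3320, 5326, 8004
Δ²: 566, 950, 1430, 2006, 2678
Δ³: 384, 480, 576, 672
Δ⁴: 96, 96, 96
Fourth differences constant at 96.
672 + 96 = 768;  2678 + 768 = 3446;  8004 + 3446 = 11450;  19953 + 11450 = 31403

31403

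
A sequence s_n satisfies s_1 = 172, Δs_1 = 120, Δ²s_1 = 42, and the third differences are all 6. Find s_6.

1252

Build the table forward from the leading diagonal:
D3: 6, 6, 6, 6, 6, 6
D2: 42, 48, 54, 60, 66, 72
D1: 120, 162, 210, 264, 324, 390
s: 172, 292, 454, 664, 928, 1252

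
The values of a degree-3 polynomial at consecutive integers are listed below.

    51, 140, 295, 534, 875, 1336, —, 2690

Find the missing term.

1935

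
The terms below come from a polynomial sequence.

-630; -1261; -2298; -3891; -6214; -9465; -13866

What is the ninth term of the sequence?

First differences: -631 , -1037 , -1593 , -2323 , -3251 , -4401
Second differences: -406 , -556 , -730 , -928 , -1150
Third differences: -150 , -174 , -198 , -222
Fourth differences: -24 , -24 , -24
Fourth differences constant at -24.
-222 − 24 = -246;  -1150 − 246 = -1396;  -4401 − 1396 = -5797;  -13866 − 5797 = -19663
-246 − 24 = -270;  -1396 − 270 = -1666;  -5797 − 1666 = -7463;  -19663 − 7463 = -27126

-27126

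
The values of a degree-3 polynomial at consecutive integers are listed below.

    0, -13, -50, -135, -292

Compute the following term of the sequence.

-545

D1: -13  -37  -85  -157
D2: -24  -48  -72
D3: -24  -24
The third differences are constant (-24).
-72 − 24 = -96;  -157 − 96 = -253;  -292 − 253 = -545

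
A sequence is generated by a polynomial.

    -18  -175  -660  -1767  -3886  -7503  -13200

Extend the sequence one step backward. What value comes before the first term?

First differences: -157, -485, -1107, -2119, -3617, -5697
Second differences: -328, -622, -1012, -1498, -2080
Third differences: -294, -390, -486, -582
Fourth differences: -96, -96, -96
The fourth differences are constant at -96.
Work back: -294 + 96 = -198;  -328 + 198 = -130;  -157 + 130 = -27;  -18 + 27 = 9

9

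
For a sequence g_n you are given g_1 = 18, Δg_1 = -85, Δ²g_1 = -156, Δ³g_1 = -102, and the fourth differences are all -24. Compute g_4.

-807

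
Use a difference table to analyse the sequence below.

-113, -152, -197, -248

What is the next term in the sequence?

-305

First differences: -39  -45  -51
Second differences: -6  -6
Constant second difference = -6, so extend:
-51 − 6 = -57;  -248 − 57 = -305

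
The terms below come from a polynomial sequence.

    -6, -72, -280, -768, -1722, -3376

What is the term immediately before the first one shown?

8

-66, -208, -488, -954, -1654
-142, -280, -466, -700
-138, -186, -234
-48, -48
The fourth differences are constant at -48.
Work back: -138 + 48 = -90;  -142 + 90 = -52;  -66 + 52 = -14;  -6 + 14 = 8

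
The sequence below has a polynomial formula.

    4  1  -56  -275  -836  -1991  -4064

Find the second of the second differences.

-162

First differences: -3, -57, -219, -561, -1155, -2073
Second differences: -54, -162, -342, -594, -918
Third differences: -108, -180, -252, -324
Fourth differences: -72, -72, -72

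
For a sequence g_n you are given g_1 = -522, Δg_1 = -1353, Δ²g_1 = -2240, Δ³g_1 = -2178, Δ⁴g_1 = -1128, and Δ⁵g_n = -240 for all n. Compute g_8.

Build the table forward from the leading diagonal:
Fifth differences: -240  -240  -240  -240  -240  -240  -240  -240
Fourth differences: -1128  -1368  -1608  -1848  -2088  -2328  -2568  -2808
Third differences: -2178  -3306  -4674  -6282  -8130  -10218  -12546  -15114
Second differences: -2240  -4418  -7724  -12398  -18680  -26810  -37028  -49574
First differences: -1353  -3593  -8011  -15735  -28133  -46813  -73623  -110651
g: -522  -1875  -5468  -13479  -29214  -57347  -104160  -177783

-177783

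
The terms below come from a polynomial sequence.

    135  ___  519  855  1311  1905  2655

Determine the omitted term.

Using the last 5 terms:
D1: 336, 456, 594, 750
D2: 120, 138, 156
D3: 18, 18
Constant third difference = 18.
Extend backward: 120 − 18 = 102;  336 − 102 = 234;  519 − 234 = 285

285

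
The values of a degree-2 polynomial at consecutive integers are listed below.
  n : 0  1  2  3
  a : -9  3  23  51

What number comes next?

87

Δ: 12, 20, 28
Δ²: 8, 8
Constant second difference = 8, so extend:
28 + 8 = 36;  51 + 36 = 87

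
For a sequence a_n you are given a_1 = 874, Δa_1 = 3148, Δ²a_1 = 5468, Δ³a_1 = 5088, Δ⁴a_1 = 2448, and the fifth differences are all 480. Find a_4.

31810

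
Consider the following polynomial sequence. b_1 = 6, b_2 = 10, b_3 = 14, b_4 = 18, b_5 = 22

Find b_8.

34

Δ: 4  4  4  4
The first differences are constant (4).
22 + 4 = 26
26 + 4 = 30
30 + 4 = 34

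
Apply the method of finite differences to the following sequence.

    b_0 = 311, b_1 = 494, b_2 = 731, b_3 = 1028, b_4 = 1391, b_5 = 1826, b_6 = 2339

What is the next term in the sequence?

2936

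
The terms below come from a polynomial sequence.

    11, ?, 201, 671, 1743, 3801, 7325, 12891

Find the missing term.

Using the last 6 terms:
Δ: 470  1072  2058  3524  5566
Δ²: 602  986  1466  2042
Δ³: 384  480  576
Δ⁴: 96  96
Constant fourth difference = 96.
Extend backward: 384 − 96 = 288;  602 − 288 = 314;  470 − 314 = 156;  201 − 156 = 45

45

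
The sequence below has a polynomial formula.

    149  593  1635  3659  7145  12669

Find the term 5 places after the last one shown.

First differences: 444, 1042, 2024, 3486, 5524
Second differences: 598, 982, 1462, 2038
Third differences: 384, 480, 576
Fourth differences: 96, 96
Constant fourth difference = 96, so extend:
576 + 96 = 672;  2038 + 672 = 2710;  5524 + 2710 = 8234;  12669 + 8234 = 20903
672 + 96 = 768;  2710 + 768 = 3478;  8234 + 3478 = 11712;  20903 + 11712 = 32615
768 + 96 = 864;  3478 + 864 = 4342;  11712 + 4342 = 16054;  32615 + 16054 = 48669
864 + 96 = 960;  4342 + 960 = 5302;  16054 + 5302 = 21356;  48669 + 21356 = 70025
960 + 96 = 1056;  5302 + 1056 = 6358;  21356 + 6358 = 27714;  70025 + 27714 = 97739

97739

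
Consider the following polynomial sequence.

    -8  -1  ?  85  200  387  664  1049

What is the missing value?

Using the last 5 terms:
115  187  277  385
72  90  108
18  18
Constant third difference = 18.
Extend backward: 72 − 18 = 54;  115 − 54 = 61;  85 − 61 = 24

24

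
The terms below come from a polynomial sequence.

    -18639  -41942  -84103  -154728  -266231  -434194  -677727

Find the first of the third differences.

D1: -23303, -42161, -70625, -111503, -167963, -243533
D2: -18858, -28464, -40878, -56460, -75570
D3: -9606, -12414, -15582, -19110
D4: -2808, -3168, -3528
D5: -360, -360

-9606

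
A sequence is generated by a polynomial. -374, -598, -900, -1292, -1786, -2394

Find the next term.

-3128

D1: -224, -302, -392, -494, -608
D2: -78, -90, -102, -114
D3: -12, -12, -12
Constant third difference = -12, so extend:
-114 − 12 = -126;  -608 − 126 = -734;  -2394 − 734 = -3128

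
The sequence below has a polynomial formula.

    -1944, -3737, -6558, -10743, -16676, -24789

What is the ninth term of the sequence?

-67248

Δ: -1793, -2821, -4185, -5933, -8113
Δ²: -1028, -1364, -1748, -2180
Δ³: -336, -384, -432
Δ⁴: -48, -48
Fourth differences constant at -48.
-432 − 48 = -480;  -2180 − 480 = -2660;  -8113 − 2660 = -10773;  -24789 − 10773 = -35562
-480 − 48 = -528;  -2660 − 528 = -3188;  -10773 − 3188 = -13961;  -35562 − 13961 = -49523
-528 − 48 = -576;  -3188 − 576 = -3764;  -13961 − 3764 = -17725;  -49523 − 17725 = -67248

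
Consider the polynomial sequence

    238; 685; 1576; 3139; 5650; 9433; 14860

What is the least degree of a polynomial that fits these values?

D1: 447, 891, 1563, 2511, 3783, 5427
D2: 444, 672, 948, 1272, 1644
D3: 228, 276, 324, 372
D4: 48, 48, 48
The fourth differences are constant, so the polynomial has degree 4.

4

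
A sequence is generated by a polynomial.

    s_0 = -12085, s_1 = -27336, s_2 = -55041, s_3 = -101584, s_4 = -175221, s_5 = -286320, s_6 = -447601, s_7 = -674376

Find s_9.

-1400056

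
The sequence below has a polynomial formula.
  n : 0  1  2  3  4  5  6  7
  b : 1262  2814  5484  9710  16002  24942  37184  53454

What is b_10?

First differences: 1552  2670  4226  6292  8940  12242  16270
Second differences: 1118  1556  2066  2648  3302  4028
Third differences: 438  510  582  654  726
Fourth differences: 72  72  72  72
The fourth differences are constant (72).
726 + 72 = 798;  4028 + 798 = 4826;  16270 + 4826 = 21096;  53454 + 21096 = 74550
798 + 72 = 870;  4826 + 870 = 5696;  21096 + 5696 = 26792;  74550 + 26792 = 101342
870 + 72 = 942;  5696 + 942 = 6638;  26792 + 6638 = 33430;  101342 + 33430 = 134772

134772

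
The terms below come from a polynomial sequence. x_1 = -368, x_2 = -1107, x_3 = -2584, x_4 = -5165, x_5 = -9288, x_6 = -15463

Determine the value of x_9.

-739, -1477, -2581, -4123, -6175
-738, -1104, -1542, -2052
-366, -438, -510
-72, -72
The fourth differences are constant (-72).
-510 − 72 = -582;  -2052 − 582 = -2634;  -6175 − 2634 = -8809;  -15463 − 8809 = -24272
-582 − 72 = -654;  -2634 − 654 = -3288;  -8809 − 3288 = -12097;  -24272 − 12097 = -36369
-654 − 72 = -726;  -3288 − 726 = -4014;  -12097 − 4014 = -16111;  -36369 − 16111 = -52480

-52480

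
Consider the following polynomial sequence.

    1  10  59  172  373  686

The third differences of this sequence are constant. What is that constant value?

24

D1: 9, 49, 113, 201, 313
D2: 40, 64, 88, 112
D3: 24, 24, 24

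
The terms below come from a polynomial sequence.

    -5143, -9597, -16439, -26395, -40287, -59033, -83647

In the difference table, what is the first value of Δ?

D1: -4454, -6842, -9956, -13892, -18746, -24614
D2: -2388, -3114, -3936, -4854, -5868
D3: -726, -822, -918, -1014
D4: -96, -96, -96

-4454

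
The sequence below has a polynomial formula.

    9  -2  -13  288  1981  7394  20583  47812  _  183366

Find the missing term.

98033

Using the first 8 terms:
Δ: -11, -11, 301, 1693, 5413, 13189, 27229
Δ²: 0, 312, 1392, 3720, 7776, 14040
Δ³: 312, 1080, 2328, 4056, 6264
Δ⁴: 768, 1248, 1728, 2208
Δ⁵: 480, 480, 480
Constant fifth difference = 480.
Extend forward: 2208 + 480 = 2688;  6264 + 2688 = 8952;  14040 + 8952 = 22992;  27229 + 22992 = 50221;  47812 + 50221 = 98033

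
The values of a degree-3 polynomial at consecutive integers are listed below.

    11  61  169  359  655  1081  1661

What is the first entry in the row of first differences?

50

Δ: 50, 108, 190, 296, 426, 580
Δ²: 58, 82, 106, 130, 154
Δ³: 24, 24, 24, 24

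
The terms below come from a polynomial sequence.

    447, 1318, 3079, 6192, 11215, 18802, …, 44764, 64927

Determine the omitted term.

Using the first 6 terms:
D1: 871  1761  3113  5023  7587
D2: 890  1352  1910  2564
D3: 462  558  654
D4: 96  96
Constant fourth difference = 96.
Extend forward: 654 + 96 = 750;  2564 + 750 = 3314;  7587 + 3314 = 10901;  18802 + 10901 = 29703

29703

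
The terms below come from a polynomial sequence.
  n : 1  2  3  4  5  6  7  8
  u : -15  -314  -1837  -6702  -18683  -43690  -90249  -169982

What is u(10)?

-493818

First differences: -299, -1523, -4865, -11981, -25007, -46559, -79733
Second differences: -1224, -3342, -7116, -13026, -21552, -33174
Third differences: -2118, -3774, -5910, -8526, -11622
Fourth differences: -1656, -2136, -2616, -3096
Fifth differences: -480, -480, -480
Constant fifth difference = -480, so extend:
-3096 − 480 = -3576;  -11622 − 3576 = -15198;  -33174 − 15198 = -48372;  -79733 − 48372 = -128105;  -169982 − 128105 = -298087
-3576 − 480 = -4056;  -15198 − 4056 = -19254;  -48372 − 19254 = -67626;  -128105 − 67626 = -195731;  -298087 − 195731 = -493818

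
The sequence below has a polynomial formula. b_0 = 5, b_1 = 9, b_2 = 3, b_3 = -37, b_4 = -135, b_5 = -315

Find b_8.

-1587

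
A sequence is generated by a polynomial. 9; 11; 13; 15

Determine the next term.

Δ: 2, 2, 2
The first differences are constant (2).
15 + 2 = 17

17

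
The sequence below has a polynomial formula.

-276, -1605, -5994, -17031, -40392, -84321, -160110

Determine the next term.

D1: -1329  -4389  -11037  -23361  -43929  -75789
D2: -3060  -6648  -12324  -20568  -31860
D3: -3588  -5676  -8244  -11292
D4: -2088  -2568  -3048
D5: -480  -480
Fifth differences constant at -480.
-3048 − 480 = -3528;  -11292 − 3528 = -14820;  -31860 − 14820 = -46680;  -75789 − 46680 = -122469;  -160110 − 122469 = -282579

-282579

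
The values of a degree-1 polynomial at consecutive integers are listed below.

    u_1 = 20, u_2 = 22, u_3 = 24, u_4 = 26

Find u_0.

D1: 2  2  2
The first differences are constant at 2.
Work back: 20 − 2 = 18

18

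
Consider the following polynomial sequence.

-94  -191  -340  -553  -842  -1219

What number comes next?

-97 , -149 , -213 , -289 , -377
-52 , -64 , -76 , -88
-12 , -12 , -12
Constant third difference = -12, so extend:
-88 − 12 = -100;  -377 − 100 = -477;  -1219 − 477 = -1696

-1696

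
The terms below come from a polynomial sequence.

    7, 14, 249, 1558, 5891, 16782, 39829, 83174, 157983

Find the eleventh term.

First differences: 7 , 235 , 1309 , 4333 , 10891 , 23047 , 43345 , 74809
Second differences: 228 , 1074 , 3024 , 6558 , 12156 , 20298 , 31464
Third differences: 846 , 1950 , 3534 , 5598 , 8142 , 11166
Fourth differences: 1104 , 1584 , 2064 , 2544 , 3024
Fifth differences: 480 , 480 , 480 , 480
Constant fifth difference = 480, so extend:
3024 + 480 = 3504;  11166 + 3504 = 14670;  31464 + 14670 = 46134;  74809 + 46134 = 120943;  157983 + 120943 = 278926
3504 + 480 = 3984;  14670 + 3984 = 18654;  46134 + 18654 = 64788;  120943 + 64788 = 185731;  278926 + 185731 = 464657

464657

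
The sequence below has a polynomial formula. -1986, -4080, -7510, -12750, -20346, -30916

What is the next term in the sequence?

-2094, -3430, -5240, -7596, -10570
-1336, -1810, -2356, -2974
-474, -546, -618
-72, -72
The fourth differences are constant (-72).
-618 − 72 = -690;  -2974 − 690 = -3664;  -10570 − 3664 = -14234;  -30916 − 14234 = -45150

-45150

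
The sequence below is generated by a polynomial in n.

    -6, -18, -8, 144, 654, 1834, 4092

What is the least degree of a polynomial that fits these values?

4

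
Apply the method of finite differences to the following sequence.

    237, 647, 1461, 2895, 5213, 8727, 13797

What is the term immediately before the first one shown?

410  814  1434  2318  3514  5070
404  620  884  1196  1556
216  264  312  360
48  48  48
The fourth differences are constant at 48.
Work back: 216 − 48 = 168;  404 − 168 = 236;  410 − 236 = 174;  237 − 174 = 63

63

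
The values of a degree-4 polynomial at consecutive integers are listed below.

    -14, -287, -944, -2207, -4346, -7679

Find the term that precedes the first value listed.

D1: -273  -657  -1263  -2139  -3333
D2: -384  -606  -876  -1194
D3: -222  -270  -318
D4: -48  -48
The fourth differences are constant at -48.
Work back: -222 + 48 = -174;  -384 + 174 = -210;  -273 + 210 = -63;  -14 + 63 = 49

49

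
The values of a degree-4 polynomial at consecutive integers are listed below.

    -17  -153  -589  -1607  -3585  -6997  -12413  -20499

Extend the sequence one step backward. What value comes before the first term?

5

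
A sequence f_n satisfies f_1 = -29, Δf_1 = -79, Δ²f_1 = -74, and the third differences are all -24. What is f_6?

Build the table forward from the leading diagonal:
Third differences: -24  -24  -24  -24  -24  -24
Second differences: -74  -98  -122  -146  -170  -194
First differences: -79  -153  -251  -373  -519  -689
f: -29  -108  -261  -512  -885  -1404

-1404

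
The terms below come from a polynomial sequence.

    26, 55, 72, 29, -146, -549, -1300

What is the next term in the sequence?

-2543

29, 17, -43, -175, -403, -751
-12, -60, -132, -228, -348
-48, -72, -96, -120
-24, -24, -24
Constant fourth difference = -24, so extend:
-120 − 24 = -144;  -348 − 144 = -492;  -751 − 492 = -1243;  -1300 − 1243 = -2543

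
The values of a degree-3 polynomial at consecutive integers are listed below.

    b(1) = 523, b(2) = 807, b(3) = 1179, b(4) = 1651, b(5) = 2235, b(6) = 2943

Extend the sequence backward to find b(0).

D1: 284  372  472  584  708
D2: 88  100  112  124
D3: 12  12  12
The third differences are constant at 12.
Work back: 88 − 12 = 76;  284 − 76 = 208;  523 − 208 = 315

315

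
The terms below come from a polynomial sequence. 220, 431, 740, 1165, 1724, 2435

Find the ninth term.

First differences: 211, 309, 425, 559, 711
Second differences: 98, 116, 134, 152
Third differences: 18, 18, 18
Third differences constant at 18.
152 + 18 = 170;  711 + 170 = 881;  2435 + 881 = 3316
170 + 18 = 188;  881 + 188 = 1069;  3316 + 1069 = 4385
188 + 18 = 206;  1069 + 206 = 1275;  4385 + 1275 = 5660

5660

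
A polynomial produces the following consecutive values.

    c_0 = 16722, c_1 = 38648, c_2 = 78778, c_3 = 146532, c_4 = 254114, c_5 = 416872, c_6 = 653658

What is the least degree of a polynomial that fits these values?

First differences: 21926, 40130, 67754, 107582, 162758, 236786
Second differences: 18204, 27624, 39828, 55176, 74028
Third differences: 9420, 12204, 15348, 18852
Fourth differences: 2784, 3144, 3504
Fifth differences: 360, 360
The fifth differences are constant, so the polynomial has degree 5.

5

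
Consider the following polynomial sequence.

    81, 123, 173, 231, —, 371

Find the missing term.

Using the first 4 terms:
D1: 42  50  58
D2: 8  8
Constant second difference = 8.
Extend forward: 58 + 8 = 66;  231 + 66 = 297

297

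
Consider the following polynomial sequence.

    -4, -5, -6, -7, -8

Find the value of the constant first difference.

-1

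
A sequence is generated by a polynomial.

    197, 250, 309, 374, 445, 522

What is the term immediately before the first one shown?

150

D1: 53, 59, 65, 71, 77
D2: 6, 6, 6, 6
The second differences are constant at 6.
Work back: 53 − 6 = 47;  197 − 47 = 150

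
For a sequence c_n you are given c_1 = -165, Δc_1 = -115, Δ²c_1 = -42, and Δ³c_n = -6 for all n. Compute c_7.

Build the table forward from the leading diagonal:
Third differences: -6  -6  -6  -6  -6  -6  -6
Second differences: -42  -48  -54  -60  -66  -72  -78
First differences: -115  -157  -205  -259  -319  -385  -457
c: -165  -280  -437  -642  -901  -1220  -1605

-1605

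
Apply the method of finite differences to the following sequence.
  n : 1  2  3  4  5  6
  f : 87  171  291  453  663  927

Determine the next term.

1251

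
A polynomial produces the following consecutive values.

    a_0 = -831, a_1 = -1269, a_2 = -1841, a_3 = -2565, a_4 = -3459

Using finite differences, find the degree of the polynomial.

-438, -572, -724, -894
-134, -152, -170
-18, -18
The third differences are constant, so the polynomial has degree 3.

3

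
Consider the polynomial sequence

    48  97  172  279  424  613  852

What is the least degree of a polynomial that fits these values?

D1: 49, 75, 107, 145, 189, 239
D2: 26, 32, 38, 44, 50
D3: 6, 6, 6, 6
The third differences are constant, so the polynomial has degree 3.

3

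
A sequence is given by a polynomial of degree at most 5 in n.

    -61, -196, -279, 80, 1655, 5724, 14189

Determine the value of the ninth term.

55755

D1: -135 , -83 , 359 , 1575 , 4069 , 8465
D2: 52 , 442 , 1216 , 2494 , 4396
D3: 390 , 774 , 1278 , 1902
D4: 384 , 504 , 624
D5: 120 , 120
The fifth differences are constant (120).
624 + 120 = 744;  1902 + 744 = 2646;  4396 + 2646 = 7042;  8465 + 7042 = 15507;  14189 + 15507 = 29696
744 + 120 = 864;  2646 + 864 = 3510;  7042 + 3510 = 10552;  15507 + 10552 = 26059;  29696 + 26059 = 55755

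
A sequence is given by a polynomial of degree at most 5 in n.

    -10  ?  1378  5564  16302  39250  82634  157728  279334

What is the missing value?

174

Using the last 7 terms:
D1: 4186  10738  22948  43384  75094  121606
D2: 6552  12210  20436  31710  46512
D3: 5658  8226  11274  14802
D4: 2568  3048  3528
D5: 480  480
Constant fifth difference = 480.
Extend backward: 2568 − 480 = 2088;  5658 − 2088 = 3570;  6552 − 3570 = 2982;  4186 − 2982 = 1204;  1378 − 1204 = 174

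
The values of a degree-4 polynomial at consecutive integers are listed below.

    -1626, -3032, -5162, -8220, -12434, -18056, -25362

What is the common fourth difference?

First differences: -1406, -2130, -3058, -4214, -5622, -7306
Second differences: -724, -928, -1156, -1408, -1684
Third differences: -204, -228, -252, -276
Fourth differences: -24, -24, -24

-24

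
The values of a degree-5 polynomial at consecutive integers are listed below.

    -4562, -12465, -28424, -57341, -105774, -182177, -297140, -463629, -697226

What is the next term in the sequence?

-1016369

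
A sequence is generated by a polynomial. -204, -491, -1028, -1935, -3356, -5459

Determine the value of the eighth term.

-12503

D1: -287, -537, -907, -1421, -2103
D2: -250, -370, -514, -682
D3: -120, -144, -168
D4: -24, -24
The fourth differences are constant (-24).
-168 − 24 = -192;  -682 − 192 = -874;  -2103 − 874 = -2977;  -5459 − 2977 = -8436
-192 − 24 = -216;  -874 − 216 = -1090;  -2977 − 1090 = -4067;  -8436 − 4067 = -12503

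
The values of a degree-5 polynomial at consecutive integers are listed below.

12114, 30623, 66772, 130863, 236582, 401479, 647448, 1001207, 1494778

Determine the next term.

2165967

D1: 18509  36149  64091  105719  164897  245969  353759  493571
D2: 17640  27942  41628  59178  81072  107790  139812
D3: 10302  13686  17550  21894  26718  32022
D4: 3384  3864  4344  4824  5304
D5: 480  480  480  480
Fifth differences constant at 480.
5304 + 480 = 5784;  32022 + 5784 = 37806;  139812 + 37806 = 177618;  493571 + 177618 = 671189;  1494778 + 671189 = 2165967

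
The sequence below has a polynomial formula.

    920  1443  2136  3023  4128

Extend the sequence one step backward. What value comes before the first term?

543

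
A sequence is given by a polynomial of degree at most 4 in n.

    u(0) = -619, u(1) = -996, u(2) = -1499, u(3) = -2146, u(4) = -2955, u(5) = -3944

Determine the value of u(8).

-8171

First differences: -377 , -503 , -647 , -809 , -989
Second differences: -126 , -144 , -162 , -180
Third differences: -18 , -18 , -18
Third differences constant at -18.
-180 − 18 = -198;  -989 − 198 = -1187;  -3944 − 1187 = -5131
-198 − 18 = -216;  -1187 − 216 = -1403;  -5131 − 1403 = -6534
-216 − 18 = -234;  -1403 − 234 = -1637;  -6534 − 1637 = -8171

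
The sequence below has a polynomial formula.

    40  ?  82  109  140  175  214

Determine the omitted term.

59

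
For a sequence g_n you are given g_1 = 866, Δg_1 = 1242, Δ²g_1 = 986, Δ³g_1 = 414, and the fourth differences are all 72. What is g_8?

47276

Build the table forward from the leading diagonal:
Δ⁴: 72, 72, 72, 72, 72, 72, 72, 72
Δ³: 414, 486, 558, 630, 702, 774, 846, 918
Δ²: 986, 1400, 1886, 2444, 3074, 3776, 4550, 5396
Δ: 1242, 2228, 3628, 5514, 7958, 11032, 14808, 19358
g: 866, 2108, 4336, 7964, 13478, 21436, 32468, 47276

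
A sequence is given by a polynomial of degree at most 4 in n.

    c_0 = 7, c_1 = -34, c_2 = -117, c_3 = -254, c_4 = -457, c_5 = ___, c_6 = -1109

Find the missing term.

Using the first 5 terms:
-41, -83, -137, -203
-42, -54, -66
-12, -12
Constant third difference = -12.
Extend forward: -66 − 12 = -78;  -203 − 78 = -281;  -457 − 281 = -738

-738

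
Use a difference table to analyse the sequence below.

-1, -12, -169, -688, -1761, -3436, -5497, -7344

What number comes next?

-7873

Δ: -11  -157  -519  -1073  -1675  -2061  -1847
Δ²: -146  -362  -554  -602  -386  214
Δ³: -216  -192  -48  216  600
Δ⁴: 24  144  264  384
Δ⁵: 120  120  120
Constant fifth difference = 120, so extend:
384 + 120 = 504;  600 + 504 = 1104;  214 + 1104 = 1318;  -1847 + 1318 = -529;  -7344 − 529 = -7873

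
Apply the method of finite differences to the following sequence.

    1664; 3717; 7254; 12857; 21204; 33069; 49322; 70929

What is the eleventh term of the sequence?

Δ: 2053  3537  5603  8347  11865  16253  21607
Δ²: 1484  2066  2744  3518  4388  5354
Δ³: 582  678  774  870  966
Δ⁴: 96  96  96  96
Fourth differences constant at 96.
966 + 96 = 1062;  5354 + 1062 = 6416;  21607 + 6416 = 28023;  70929 + 28023 = 98952
1062 + 96 = 1158;  6416 + 1158 = 7574;  28023 + 7574 = 35597;  98952 + 35597 = 134549
1158 + 96 = 1254;  7574 + 1254 = 8828;  35597 + 8828 = 44425;  134549 + 44425 = 178974

178974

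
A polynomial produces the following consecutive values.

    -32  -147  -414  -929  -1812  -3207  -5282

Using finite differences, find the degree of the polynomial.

4

D1: -115, -267, -515, -883, -1395, -2075
D2: -152, -248, -368, -512, -680
D3: -96, -120, -144, -168
D4: -24, -24, -24
The fourth differences are constant, so the polynomial has degree 4.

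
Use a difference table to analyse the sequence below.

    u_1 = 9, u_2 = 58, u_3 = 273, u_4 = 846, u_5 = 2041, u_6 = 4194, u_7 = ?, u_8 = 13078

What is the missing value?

Using the first 6 terms:
First differences: 49, 215, 573, 1195, 2153
Second differences: 166, 358, 622, 958
Third differences: 192, 264, 336
Fourth differences: 72, 72
Constant fourth difference = 72.
Extend forward: 336 + 72 = 408;  958 + 408 = 1366;  2153 + 1366 = 3519;  4194 + 3519 = 7713

7713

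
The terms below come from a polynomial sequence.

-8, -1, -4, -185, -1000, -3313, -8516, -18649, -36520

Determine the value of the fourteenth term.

Δ: 7, -3, -181, -815, -2313, -5203, -10133, -17871
Δ²: -10, -178, -634, -1498, -2890, -4930, -7738
Δ³: -168, -456, -864, -1392, -2040, -2808
Δ⁴: -288, -408, -528, -648, -768
Δ⁵: -120, -120, -120, -120
The fifth differences are constant (-120).
-768 − 120 = -888;  -2808 − 888 = -3696;  -7738 − 3696 = -11434;  -17871 − 11434 = -29305;  -36520 − 29305 = -65825
-888 − 120 = -1008;  -3696 − 1008 = -4704;  -11434 − 4704 = -16138;  -29305 − 16138 = -45443;  -65825 − 45443 = -111268
-1008 − 120 = -1128;  -4704 − 1128 = -5832;  -16138 − 5832 = -21970;  -45443 − 21970 = -67413;  -111268 − 67413 = -178681
-1128 − 120 = -1248;  -5832 − 1248 = -7080;  -21970 − 7080 = -29050;  -67413 − 29050 = -96463;  -178681 − 96463 = -275144
-1248 − 120 = -1368;  -7080 − 1368 = -8448;  -29050 − 8448 = -37498;  -96463 − 37498 = -133961;  -275144 − 133961 = -409105

-409105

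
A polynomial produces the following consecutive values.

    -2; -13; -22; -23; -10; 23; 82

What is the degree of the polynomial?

3

Δ: -11, -9, -1, 13, 33, 59
Δ²: 2, 8, 14, 20, 26
Δ³: 6, 6, 6, 6
The third differences are constant, so the polynomial has degree 3.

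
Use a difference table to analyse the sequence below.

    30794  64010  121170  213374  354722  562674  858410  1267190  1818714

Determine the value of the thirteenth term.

33216, 57160, 92204, 141348, 207952, 295736, 408780, 551524
23944, 35044, 49144, 66604, 87784, 113044, 142744
11100, 14100, 17460, 21180, 25260, 29700
3000, 3360, 3720, 4080, 4440
360, 360, 360, 360
Constant fifth difference = 360, so extend:
4440 + 360 = 4800;  29700 + 4800 = 34500;  142744 + 34500 = 177244;  551524 + 177244 = 728768;  1818714 + 728768 = 2547482
4800 + 360 = 5160;  34500 + 5160 = 39660;  177244 + 39660 = 216904;  728768 + 216904 = 945672;  2547482 + 945672 = 3493154
5160 + 360 = 5520;  39660 + 5520 = 45180;  216904 + 45180 = 262084;  945672 + 262084 = 1207756;  3493154 + 1207756 = 4700910
5520 + 360 = 5880;  45180 + 5880 = 51060;  262084 + 51060 = 313144;  1207756 + 313144 = 1520900;  4700910 + 1520900 = 6221810

6221810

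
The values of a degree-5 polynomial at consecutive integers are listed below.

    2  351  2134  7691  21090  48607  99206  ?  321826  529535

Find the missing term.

Using the first 7 terms:
349  1783  5557  13399  27517  50599
1434  3774  7842  14118  23082
2340  4068  6276  8964
1728  2208  2688
480  480
Constant fifth difference = 480.
Extend forward: 2688 + 480 = 3168;  8964 + 3168 = 12132;  23082 + 12132 = 35214;  50599 + 35214 = 85813;  99206 + 85813 = 185019

185019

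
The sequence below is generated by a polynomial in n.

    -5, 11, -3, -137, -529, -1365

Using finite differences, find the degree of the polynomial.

First differences: 16, -14, -134, -392, -836
Second differences: -30, -120, -258, -444
Third differences: -90, -138, -186
Fourth differences: -48, -48
The fourth differences are constant, so the polynomial has degree 4.

4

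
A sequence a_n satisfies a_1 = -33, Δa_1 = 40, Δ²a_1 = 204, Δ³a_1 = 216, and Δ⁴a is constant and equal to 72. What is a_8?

Build the table forward from the leading diagonal:
D4: 72  72  72  72  72  72  72  72
D3: 216  288  360  432  504  576  648  720
D2: 204  420  708  1068  1500  2004  2580  3228
D1: 40  244  664  1372  2440  3940  5944  8524
a: -33  7  251  915  2287  4727  8667  14611

14611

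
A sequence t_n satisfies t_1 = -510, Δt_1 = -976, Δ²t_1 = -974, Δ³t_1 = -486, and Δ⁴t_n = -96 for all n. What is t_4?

Build the table forward from the leading diagonal:
Δ⁴: -96, -96, -96, -96
Δ³: -486, -582, -678, -774
Δ²: -974, -1460, -2042, -2720
Δ: -976, -1950, -3410, -5452
t: -510, -1486, -3436, -6846

-6846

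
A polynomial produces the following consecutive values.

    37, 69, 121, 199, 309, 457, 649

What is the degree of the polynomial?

32, 52, 78, 110, 148, 192
20, 26, 32, 38, 44
6, 6, 6, 6
The third differences are constant, so the polynomial has degree 3.

3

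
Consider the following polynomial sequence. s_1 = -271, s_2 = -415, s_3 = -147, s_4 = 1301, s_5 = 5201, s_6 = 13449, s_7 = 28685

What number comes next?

-144, 268, 1448, 3900, 8248, 15236
412, 1180, 2452, 4348, 6988
768, 1272, 1896, 2640
504, 624, 744
120, 120
The fifth differences are constant (120).
744 + 120 = 864;  2640 + 864 = 3504;  6988 + 3504 = 10492;  15236 + 10492 = 25728;  28685 + 25728 = 54413

54413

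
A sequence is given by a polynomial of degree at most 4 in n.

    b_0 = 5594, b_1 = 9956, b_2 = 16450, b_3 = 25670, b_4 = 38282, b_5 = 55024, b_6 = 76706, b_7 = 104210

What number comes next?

138490

First differences: 4362, 6494, 9220, 12612, 16742, 21682, 27504
Second differences: 2132, 2726, 3392, 4130, 4940, 5822
Third differences: 594, 666, 738, 810, 882
Fourth differences: 72, 72, 72, 72
Constant fourth difference = 72, so extend:
882 + 72 = 954;  5822 + 954 = 6776;  27504 + 6776 = 34280;  104210 + 34280 = 138490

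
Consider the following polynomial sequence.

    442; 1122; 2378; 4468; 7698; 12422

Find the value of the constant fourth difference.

48

Δ: 680, 1256, 2090, 3230, 4724
Δ²: 576, 834, 1140, 1494
Δ³: 258, 306, 354
Δ⁴: 48, 48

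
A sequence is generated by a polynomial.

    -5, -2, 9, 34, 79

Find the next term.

3 , 11 , 25 , 45
8 , 14 , 20
6 , 6
Third differences constant at 6.
20 + 6 = 26;  45 + 26 = 71;  79 + 71 = 150

150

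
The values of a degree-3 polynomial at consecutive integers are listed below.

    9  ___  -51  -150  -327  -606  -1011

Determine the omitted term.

Using the last 5 terms:
-99, -177, -279, -405
-78, -102, -126
-24, -24
Constant third difference = -24.
Extend backward: -78 + 24 = -54;  -99 + 54 = -45;  -51 + 45 = -6

-6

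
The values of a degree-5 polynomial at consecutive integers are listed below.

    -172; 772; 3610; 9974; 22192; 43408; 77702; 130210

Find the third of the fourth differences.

936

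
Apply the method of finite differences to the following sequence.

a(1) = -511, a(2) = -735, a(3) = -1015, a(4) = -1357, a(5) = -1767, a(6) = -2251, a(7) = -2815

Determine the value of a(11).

-5991

-224, -280, -342, -410, -484, -564
-56, -62, -68, -74, -80
-6, -6, -6, -6
Constant third difference = -6, so extend:
-80 − 6 = -86;  -564 − 86 = -650;  -2815 − 650 = -3465
-86 − 6 = -92;  -650 − 92 = -742;  -3465 − 742 = -4207
-92 − 6 = -98;  -742 − 98 = -840;  -4207 − 840 = -5047
-98 − 6 = -104;  -840 − 104 = -944;  -5047 − 944 = -5991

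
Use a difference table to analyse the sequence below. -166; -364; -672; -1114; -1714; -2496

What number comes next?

-198, -308, -442, -600, -782
-110, -134, -158, -182
-24, -24, -24
Third differences constant at -24.
-182 − 24 = -206;  -782 − 206 = -988;  -2496 − 988 = -3484

-3484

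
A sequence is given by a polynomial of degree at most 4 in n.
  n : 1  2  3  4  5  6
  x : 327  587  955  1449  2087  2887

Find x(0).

Δ: 260, 368, 494, 638, 800
Δ²: 108, 126, 144, 162
Δ³: 18, 18, 18
The third differences are constant at 18.
Work back: 108 − 18 = 90;  260 − 90 = 170;  327 − 170 = 157

157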